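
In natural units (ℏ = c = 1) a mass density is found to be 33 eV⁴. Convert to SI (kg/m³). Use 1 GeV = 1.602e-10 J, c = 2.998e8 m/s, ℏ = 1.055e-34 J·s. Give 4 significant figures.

Mass density is [E]/(c²[L]³) = [E]⁴/(ℏ³c⁵).
1 GeV⁴ → 1/(ℏ³c⁵) × (1 GeV in J)⁴ = 2.316e20 kg/m³.
Convert the energy scale: 33 eV⁴ = 3.30e-35 GeV⁴.
Result: 3.30e-35 × 2.316e20 = 7.643e-15 kg/m³.

7.643e-15 kg/m³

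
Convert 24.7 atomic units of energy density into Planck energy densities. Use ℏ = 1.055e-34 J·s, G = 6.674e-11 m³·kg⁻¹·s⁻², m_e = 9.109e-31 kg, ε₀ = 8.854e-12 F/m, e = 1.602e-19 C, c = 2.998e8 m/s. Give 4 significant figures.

1.562e-99

atomic unit of energy density: u_au = E_h/a₀³ = m_e⁴e¹⁰/((4πε₀)⁵ℏ⁸) = 2.929e13 J/m³
Planck energy density: u_P = c⁷/(ℏG²) = 4.632e113 J/m³
24.7 × 2.929e13 / 4.632e113 = 1.562e-99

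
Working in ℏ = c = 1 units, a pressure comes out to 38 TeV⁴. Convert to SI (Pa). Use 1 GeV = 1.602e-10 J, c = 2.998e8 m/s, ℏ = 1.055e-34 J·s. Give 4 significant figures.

Pressure is [E]/[L]³ = [E]⁴/(ℏc)³.
1 GeV⁴ → 1/(ℏc)³ × (1 GeV in J)⁴ = 2.082e37 Pa.
Convert the energy scale: 38 TeV⁴ = 3.80e13 GeV⁴.
Result: 3.80e13 × 2.082e37 = 7.910e50 Pa.

7.910e50 Pa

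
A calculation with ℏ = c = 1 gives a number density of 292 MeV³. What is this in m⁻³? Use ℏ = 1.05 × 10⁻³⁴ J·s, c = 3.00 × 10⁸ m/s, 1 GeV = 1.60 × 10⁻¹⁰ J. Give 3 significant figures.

3.83 × 10⁴⁰ m⁻³

Number density is [L]⁻³ = [E]³/(ℏc)³.
1 GeV³ → 1/(ℏc)³ × (1 GeV in J)³ = 1.31 × 10⁴⁷ m⁻³.
Convert the energy scale: 292 MeV³ = 2.92 × 10⁻⁷ GeV³.
Result: 2.92 × 10⁻⁷ × 1.31 × 10⁴⁷ = 3.83 × 10⁴⁰ m⁻³.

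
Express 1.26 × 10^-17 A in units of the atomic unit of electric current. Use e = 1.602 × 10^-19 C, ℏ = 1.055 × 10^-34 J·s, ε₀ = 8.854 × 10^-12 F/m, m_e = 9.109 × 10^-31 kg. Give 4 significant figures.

1.906 × 10^-15

atomic unit of electric current: I_au = e E_h/ℏ = m_e e⁵/((4πε₀)²ℏ³) = 6.612 × 10^-3 A.
1.26 × 10^-17 / 6.612 × 10^-3 = 1.906 × 10^-15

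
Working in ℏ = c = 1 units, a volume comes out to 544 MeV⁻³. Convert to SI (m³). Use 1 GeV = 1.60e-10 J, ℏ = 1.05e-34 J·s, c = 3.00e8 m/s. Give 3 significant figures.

4.15e-36 m³

Volume is [L]³ = [E]⁻³·(ℏc)³.
1 GeV⁻³ → (ℏc)³ × (1 GeV in J)⁻³ = 7.63e-48 m³.
Convert the energy scale: 544 MeV⁻³ = 5.44e11 GeV⁻³.
Result: 5.44e11 × 7.63e-48 = 4.15e-36 m³.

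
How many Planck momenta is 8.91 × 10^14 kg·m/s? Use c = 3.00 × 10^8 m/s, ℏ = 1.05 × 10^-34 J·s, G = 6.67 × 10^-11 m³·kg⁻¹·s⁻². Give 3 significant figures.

1.37 × 10^14

Planck momentum: p_P = √(ℏc³/G) = 6.52 kg·m/s.
8.91 × 10^14 / 6.52 = 1.37 × 10^14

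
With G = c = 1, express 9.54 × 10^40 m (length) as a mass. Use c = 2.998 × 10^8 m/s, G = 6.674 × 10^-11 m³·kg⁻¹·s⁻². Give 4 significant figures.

Length → mass via c²/G.
9.54 × 10^40 m × (c²/G) = 1.285 × 10^68 kg

1.285 × 10^68 kg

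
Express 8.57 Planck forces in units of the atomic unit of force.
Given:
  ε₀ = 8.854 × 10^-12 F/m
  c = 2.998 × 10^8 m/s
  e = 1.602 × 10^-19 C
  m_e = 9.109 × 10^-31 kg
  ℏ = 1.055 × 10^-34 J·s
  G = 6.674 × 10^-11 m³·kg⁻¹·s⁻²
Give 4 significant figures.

1.262 × 10^52

Planck force: F_P = c⁴/G = 1.210 × 10^44 N
atomic unit of force: F_au = E_h/a₀ = m_e²e⁶/((4πε₀)³ℏ⁴) = 8.220 × 10^-8 N
8.57 × 1.210 × 10^44 / 8.220 × 10^-8 = 1.262 × 10^52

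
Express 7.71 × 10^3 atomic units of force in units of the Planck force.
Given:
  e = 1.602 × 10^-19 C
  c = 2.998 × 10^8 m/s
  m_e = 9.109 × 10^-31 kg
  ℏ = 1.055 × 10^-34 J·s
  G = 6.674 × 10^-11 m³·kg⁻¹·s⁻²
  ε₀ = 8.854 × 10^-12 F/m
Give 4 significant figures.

atomic unit of force: F_au = E_h/a₀ = m_e²e⁶/((4πε₀)³ℏ⁴) = 8.220 × 10^-8 N
Planck force: F_P = c⁴/G = 1.210 × 10^44 N
7.71 × 10^3 × 8.220 × 10^-8 / 1.210 × 10^44 = 5.236 × 10^-48

5.236 × 10^-48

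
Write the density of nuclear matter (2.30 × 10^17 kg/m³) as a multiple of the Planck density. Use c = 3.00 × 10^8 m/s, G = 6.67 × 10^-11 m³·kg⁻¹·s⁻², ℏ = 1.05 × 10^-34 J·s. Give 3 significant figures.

Planck density: ρ_P = c⁵/(ℏG²) = 5.20 × 10^96 kg/m³.
2.30 × 10^17 / 5.20 × 10^96 = 4.42 × 10^-80

4.42 × 10^-80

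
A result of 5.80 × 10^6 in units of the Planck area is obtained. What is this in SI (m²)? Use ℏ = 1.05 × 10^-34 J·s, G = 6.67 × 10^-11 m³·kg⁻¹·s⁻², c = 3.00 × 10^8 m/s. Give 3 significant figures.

1.50 × 10^-63 m²

One Planck area: A_P = ℏG/c³ = 2.59 × 10^-70 m².
5.80 × 10^6 × 2.59 × 10^-70 m² = 1.50 × 10^-63 m²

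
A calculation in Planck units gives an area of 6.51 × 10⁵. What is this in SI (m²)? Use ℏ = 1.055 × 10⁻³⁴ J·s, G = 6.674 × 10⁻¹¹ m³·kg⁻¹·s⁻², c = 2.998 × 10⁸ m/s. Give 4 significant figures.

1.701 × 10⁻⁶⁴ m²

One Planck area: A_P = ℏG/c³ = 2.613 × 10⁻⁷⁰ m².
6.51 × 10⁵ × 2.613 × 10⁻⁷⁰ m² = 1.701 × 10⁻⁶⁴ m²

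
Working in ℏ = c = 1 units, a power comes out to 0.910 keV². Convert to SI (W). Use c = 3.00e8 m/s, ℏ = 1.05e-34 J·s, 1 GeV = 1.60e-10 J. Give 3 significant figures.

Power is [E]/[T] = [E]²/ℏ.
1 GeV² → 1/ℏ × (1 GeV in J)² = 2.44e14 W.
Convert the energy scale: 0.910 keV² = 9.10e-13 GeV².
Result: 9.10e-13 × 2.44e14 = 222 W.

222 W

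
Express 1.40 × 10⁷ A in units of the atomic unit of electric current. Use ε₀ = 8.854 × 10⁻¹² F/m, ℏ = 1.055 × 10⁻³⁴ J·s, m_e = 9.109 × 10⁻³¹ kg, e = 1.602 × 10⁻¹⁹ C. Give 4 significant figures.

2.117 × 10⁹

atomic unit of electric current: I_au = e E_h/ℏ = m_e e⁵/((4πε₀)²ℏ³) = 6.612 × 10⁻³ A.
1.40 × 10⁷ / 6.612 × 10⁻³ = 2.117 × 10⁹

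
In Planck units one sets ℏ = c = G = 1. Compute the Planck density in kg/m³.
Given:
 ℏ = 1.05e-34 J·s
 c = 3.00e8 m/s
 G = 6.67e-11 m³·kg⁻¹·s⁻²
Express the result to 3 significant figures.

5.20e96 kg/m³

ρ_P = c⁵/(ℏG²)
  = 2.43e42 / 4.67e-55
  = 5.20e96 kg/m³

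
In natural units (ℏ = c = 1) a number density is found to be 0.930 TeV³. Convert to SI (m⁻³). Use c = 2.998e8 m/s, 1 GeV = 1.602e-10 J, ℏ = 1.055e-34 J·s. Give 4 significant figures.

Number density is [L]⁻³ = [E]³/(ℏc)³.
1 GeV³ → 1/(ℏc)³ × (1 GeV in J)³ = 1.299e47 m⁻³.
Convert the energy scale: 0.930 TeV³ = 9.30e8 GeV³.
Result: 9.30e8 × 1.299e47 = 1.208e56 m⁻³.

1.208e56 m⁻³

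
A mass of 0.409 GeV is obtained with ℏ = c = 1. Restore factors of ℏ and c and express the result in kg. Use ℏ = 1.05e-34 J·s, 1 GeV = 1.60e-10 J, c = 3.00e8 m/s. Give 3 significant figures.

Mass is [E]/c²; divide by c².
1 GeV → 1/c² × (1 GeV in J) = 1.78e-27 kg.
Result: 0.409 × 1.78e-27 = 7.27e-28 kg.

7.27e-28 kg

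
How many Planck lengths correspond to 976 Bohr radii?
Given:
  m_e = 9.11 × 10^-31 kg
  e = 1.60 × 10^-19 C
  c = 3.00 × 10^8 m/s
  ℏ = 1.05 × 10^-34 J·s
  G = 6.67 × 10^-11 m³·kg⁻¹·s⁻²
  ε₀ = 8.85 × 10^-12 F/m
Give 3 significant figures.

3.19 × 10^27

Bohr radius: a₀ = 4πε₀ℏ²/(m_e e²) = 5.26 × 10^-11 m
Planck length: ℓ_P = √(ℏG/c³) = 1.61 × 10^-35 m
976 × 5.26 × 10^-11 / 1.61 × 10^-35 = 3.19 × 10^27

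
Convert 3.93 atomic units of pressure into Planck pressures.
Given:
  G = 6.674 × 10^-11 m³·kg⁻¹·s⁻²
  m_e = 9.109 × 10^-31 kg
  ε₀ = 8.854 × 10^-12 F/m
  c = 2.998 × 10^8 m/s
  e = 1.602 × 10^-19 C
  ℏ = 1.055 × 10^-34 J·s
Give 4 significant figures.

atomic unit of pressure: P_au = E_h/a₀³ = m_e⁴e¹⁰/((4πε₀)⁵ℏ⁸) = 2.929 × 10^13 Pa
Planck pressure: p_P = c⁷/(ℏG²) = 4.632 × 10^113 Pa
3.93 × 2.929 × 10^13 / 4.632 × 10^113 = 2.485 × 10^-100

2.485 × 10^-100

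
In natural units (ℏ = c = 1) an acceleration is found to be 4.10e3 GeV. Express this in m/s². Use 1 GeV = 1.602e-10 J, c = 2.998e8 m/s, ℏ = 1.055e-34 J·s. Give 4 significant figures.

1.866e36 m/s²

Acceleration is [L]/[T]² = c·[E]/ℏ.
1 GeV → c/ℏ × (1 GeV in J) = 4.552e32 m/s².
Result: 4.10e3 × 4.552e32 = 1.866e36 m/s².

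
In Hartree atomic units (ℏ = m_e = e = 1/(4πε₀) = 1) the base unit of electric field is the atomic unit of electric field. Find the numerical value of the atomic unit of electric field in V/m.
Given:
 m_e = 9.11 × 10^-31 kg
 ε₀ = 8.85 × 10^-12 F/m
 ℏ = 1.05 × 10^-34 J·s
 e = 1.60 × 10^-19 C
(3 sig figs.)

5.20 × 10^11 V/m

E_au = E_h/(e a₀) = m_e²e⁵/((4πε₀)³ℏ⁴)
E_h = 4.38 × 10^-18 J
a₀ = 5.26 × 10^-11 m
E_h/(e·a₀) = 5.20 × 10^11 V/m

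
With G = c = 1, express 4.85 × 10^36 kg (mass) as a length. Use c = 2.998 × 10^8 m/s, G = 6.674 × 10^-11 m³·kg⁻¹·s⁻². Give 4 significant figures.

In G = c = 1 units mass has dimensions of length; the conversion factor is G/c².
4.85 × 10^36 kg × (G/c²) = 3.601 × 10^9 m

3.601 × 10^9 m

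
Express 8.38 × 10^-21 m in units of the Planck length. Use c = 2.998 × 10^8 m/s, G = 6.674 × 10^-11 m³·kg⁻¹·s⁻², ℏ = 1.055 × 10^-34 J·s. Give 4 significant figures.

5.184 × 10^14

Planck length: ℓ_P = √(ℏG/c³) = 1.616 × 10^-35 m.
8.38 × 10^-21 / 1.616 × 10^-35 = 5.184 × 10^14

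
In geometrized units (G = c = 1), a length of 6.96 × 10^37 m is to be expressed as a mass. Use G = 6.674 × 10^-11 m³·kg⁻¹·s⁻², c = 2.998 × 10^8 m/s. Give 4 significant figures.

9.373 × 10^64 kg

Length → mass via c²/G.
6.96 × 10^37 m × (c²/G) = 9.373 × 10^64 kg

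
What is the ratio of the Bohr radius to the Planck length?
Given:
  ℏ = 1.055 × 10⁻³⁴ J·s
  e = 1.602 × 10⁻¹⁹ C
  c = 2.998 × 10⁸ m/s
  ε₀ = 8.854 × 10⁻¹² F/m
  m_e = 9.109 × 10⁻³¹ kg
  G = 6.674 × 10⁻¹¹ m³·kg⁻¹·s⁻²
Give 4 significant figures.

3.277 × 10²⁴

Bohr radius: a₀ = 4πε₀ℏ²/(m_e e²) = 5.297 × 10⁻¹¹ m
Planck length: ℓ_P = √(ℏG/c³) = 1.616 × 10⁻³⁵ m
ratio = 5.297 × 10⁻¹¹ / 1.616 × 10⁻³⁵ = 3.277 × 10²⁴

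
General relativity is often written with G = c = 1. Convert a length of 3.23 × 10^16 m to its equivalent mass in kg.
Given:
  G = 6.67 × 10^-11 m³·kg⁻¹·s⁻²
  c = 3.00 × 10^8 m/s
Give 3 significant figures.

4.36 × 10^43 kg

Length → mass via c²/G.
3.23 × 10^16 m × (c²/G) = 4.36 × 10^43 kg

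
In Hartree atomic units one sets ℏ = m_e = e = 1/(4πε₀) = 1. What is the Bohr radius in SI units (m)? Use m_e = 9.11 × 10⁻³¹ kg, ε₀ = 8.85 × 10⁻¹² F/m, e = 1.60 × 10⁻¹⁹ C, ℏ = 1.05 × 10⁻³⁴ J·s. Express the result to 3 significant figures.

a₀ = 4πε₀ℏ²/(m_e e²)
  = 1.23 × 10⁻⁷⁸ / 2.33 × 10⁻⁶⁸
  = 5.26 × 10⁻¹¹ m

5.26 × 10⁻¹¹ m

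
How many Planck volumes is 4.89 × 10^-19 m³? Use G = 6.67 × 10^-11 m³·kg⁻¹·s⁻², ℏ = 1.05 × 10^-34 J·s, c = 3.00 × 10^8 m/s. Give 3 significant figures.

Planck volume: V_P = (ℏG/c³)^(3/2) = 4.18 × 10^-105 m³.
4.89 × 10^-19 / 4.18 × 10^-105 = 1.17 × 10^86

1.17 × 10^86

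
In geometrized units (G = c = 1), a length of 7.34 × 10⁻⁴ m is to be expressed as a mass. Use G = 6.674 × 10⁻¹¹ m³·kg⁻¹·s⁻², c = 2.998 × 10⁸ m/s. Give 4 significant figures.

9.885 × 10²³ kg

Length → mass via c²/G.
7.34 × 10⁻⁴ m × (c²/G) = 9.885 × 10²³ kg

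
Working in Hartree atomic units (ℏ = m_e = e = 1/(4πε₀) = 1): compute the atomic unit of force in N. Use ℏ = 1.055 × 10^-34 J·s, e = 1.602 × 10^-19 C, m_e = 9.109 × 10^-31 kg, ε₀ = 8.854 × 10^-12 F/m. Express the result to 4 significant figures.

8.220 × 10^-8 N

From ℏ = m_e = e = 1/(4πε₀) = 1 the force scale is F_au = E_h/a₀ = m_e²e⁶/((4πε₀)³ℏ⁴).
E_h = 4.354 × 10^-18 J
a₀ = 5.297 × 10^-11 m
E_h/a₀ = 8.220 × 10^-8 N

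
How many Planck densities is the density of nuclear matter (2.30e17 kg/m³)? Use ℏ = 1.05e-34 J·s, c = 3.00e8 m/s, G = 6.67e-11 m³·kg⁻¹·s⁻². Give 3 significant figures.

Planck density: ρ_P = c⁵/(ℏG²) = 5.20e96 kg/m³.
2.30e17 / 5.20e96 = 4.42e-80

4.42e-80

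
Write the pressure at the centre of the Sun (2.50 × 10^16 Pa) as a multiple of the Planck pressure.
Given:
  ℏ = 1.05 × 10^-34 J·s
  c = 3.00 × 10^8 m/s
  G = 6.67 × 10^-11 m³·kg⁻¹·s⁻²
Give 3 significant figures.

Planck pressure: p_P = c⁷/(ℏG²) = 4.68 × 10^113 Pa.
2.50 × 10^16 / 4.68 × 10^113 = 5.34 × 10^-98

5.34 × 10^-98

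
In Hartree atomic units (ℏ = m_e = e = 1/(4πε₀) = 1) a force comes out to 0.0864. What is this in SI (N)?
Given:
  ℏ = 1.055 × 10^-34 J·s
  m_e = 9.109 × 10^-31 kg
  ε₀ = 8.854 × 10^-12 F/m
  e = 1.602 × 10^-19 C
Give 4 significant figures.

7.102 × 10^-9 N

One atomic unit of force: F_au = E_h/a₀ = m_e²e⁶/((4πε₀)³ℏ⁴) = 8.220 × 10^-8 N.
0.0864 × 8.220 × 10^-8 N = 7.102 × 10^-9 N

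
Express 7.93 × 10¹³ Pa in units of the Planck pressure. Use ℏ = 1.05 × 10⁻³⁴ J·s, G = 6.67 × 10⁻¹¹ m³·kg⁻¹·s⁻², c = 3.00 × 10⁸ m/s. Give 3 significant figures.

Planck pressure: p_P = c⁷/(ℏG²) = 4.68 × 10¹¹³ Pa.
7.93 × 10¹³ / 4.68 × 10¹¹³ = 1.69 × 10⁻¹⁰⁰

1.69 × 10⁻¹⁰⁰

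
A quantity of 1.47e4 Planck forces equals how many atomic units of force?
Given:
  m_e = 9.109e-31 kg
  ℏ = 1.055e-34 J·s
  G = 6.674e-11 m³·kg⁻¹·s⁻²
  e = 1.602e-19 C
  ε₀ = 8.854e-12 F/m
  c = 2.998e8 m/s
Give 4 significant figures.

Planck force: F_P = c⁴/G = 1.210e44 N
atomic unit of force: F_au = E_h/a₀ = m_e²e⁶/((4πε₀)³ℏ⁴) = 8.220e-8 N
1.47e4 × 1.210e44 / 8.220e-8 = 2.165e55

2.165e55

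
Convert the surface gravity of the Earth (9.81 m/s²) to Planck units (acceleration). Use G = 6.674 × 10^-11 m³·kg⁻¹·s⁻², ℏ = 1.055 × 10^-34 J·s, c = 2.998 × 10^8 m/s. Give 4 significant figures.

1.764 × 10^-51

Planck acceleration: a_P = √(c⁷/(ℏG)) = 5.560 × 10^51 m/s².
9.81 / 5.560 × 10^51 = 1.764 × 10^-51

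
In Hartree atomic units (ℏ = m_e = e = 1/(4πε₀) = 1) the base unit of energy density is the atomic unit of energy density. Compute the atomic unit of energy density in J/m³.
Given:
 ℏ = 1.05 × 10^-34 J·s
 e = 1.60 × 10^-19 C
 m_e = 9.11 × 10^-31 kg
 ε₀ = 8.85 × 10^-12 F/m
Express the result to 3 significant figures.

3.01 × 10^13 J/m³

u_au = E_h/a₀³ = m_e⁴e¹⁰/((4πε₀)⁵ℏ⁸)
E_h = 4.38 × 10^-18 J
a₀ = 5.26 × 10^-11 m
E_h/a₀³ = 3.01 × 10^13 J/m³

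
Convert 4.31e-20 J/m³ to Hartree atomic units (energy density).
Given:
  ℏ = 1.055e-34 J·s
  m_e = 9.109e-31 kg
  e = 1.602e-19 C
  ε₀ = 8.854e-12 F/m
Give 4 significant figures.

atomic unit of energy density: u_au = E_h/a₀³ = m_e⁴e¹⁰/((4πε₀)⁵ℏ⁸) = 2.929e13 J/m³.
4.31e-20 / 2.929e13 = 1.471e-33

1.471e-33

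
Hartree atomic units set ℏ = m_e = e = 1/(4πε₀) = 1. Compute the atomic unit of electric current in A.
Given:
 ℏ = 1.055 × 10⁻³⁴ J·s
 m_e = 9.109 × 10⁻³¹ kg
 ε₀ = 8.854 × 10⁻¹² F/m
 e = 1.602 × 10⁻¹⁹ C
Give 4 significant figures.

From ℏ = m_e = e = 1/(4πε₀) = 1 the current scale is I_au = e E_h/ℏ = m_e e⁵/((4πε₀)²ℏ³).
E_h = 4.354 × 10⁻¹⁸ J
e·E_h/ℏ = 6.612 × 10⁻³ A

6.612 × 10⁻³ A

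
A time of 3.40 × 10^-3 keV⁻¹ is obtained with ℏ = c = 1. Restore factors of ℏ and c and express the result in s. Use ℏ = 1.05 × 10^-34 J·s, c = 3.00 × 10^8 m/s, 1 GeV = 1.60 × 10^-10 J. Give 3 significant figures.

2.23 × 10^-21 s

A time is [E]⁻¹ in ℏ=c=1; restore one factor of ℏ.
1 GeV⁻¹ → ℏ × (1 GeV in J)⁻¹ = 6.56 × 10^-25 s.
Convert the energy scale: 3.40 × 10^-3 keV⁻¹ = 3.40 × 10^3 GeV⁻¹.
Result: 3.40 × 10^3 × 6.56 × 10^-25 = 2.23 × 10^-21 s.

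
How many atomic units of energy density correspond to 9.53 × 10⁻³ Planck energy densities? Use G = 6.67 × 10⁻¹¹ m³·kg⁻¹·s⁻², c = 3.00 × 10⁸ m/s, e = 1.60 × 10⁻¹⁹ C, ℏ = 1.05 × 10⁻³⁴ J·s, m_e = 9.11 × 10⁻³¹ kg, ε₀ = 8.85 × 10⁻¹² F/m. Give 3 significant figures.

Planck energy density: u_P = c⁷/(ℏG²) = 4.68 × 10¹¹³ J/m³
atomic unit of energy density: u_au = E_h/a₀³ = m_e⁴e¹⁰/((4πε₀)⁵ℏ⁸) = 3.01 × 10¹³ J/m³
9.53 × 10⁻³ × 4.68 × 10¹¹³ / 3.01 × 10¹³ = 1.48 × 10⁹⁸

1.48 × 10⁹⁸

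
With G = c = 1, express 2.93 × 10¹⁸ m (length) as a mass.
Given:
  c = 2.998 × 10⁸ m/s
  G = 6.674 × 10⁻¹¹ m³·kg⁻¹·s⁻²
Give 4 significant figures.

Length → mass via c²/G.
2.93 × 10¹⁸ m × (c²/G) = 3.946 × 10⁴⁵ kg

3.946 × 10⁴⁵ kg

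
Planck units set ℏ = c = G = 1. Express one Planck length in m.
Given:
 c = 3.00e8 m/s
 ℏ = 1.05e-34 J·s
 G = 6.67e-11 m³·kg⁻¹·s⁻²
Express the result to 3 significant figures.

1.61e-35 m

Dimensional analysis gives ℓ_P = √(ℏG/c³).
  = √(2.59e-70)
  = 1.61e-35 m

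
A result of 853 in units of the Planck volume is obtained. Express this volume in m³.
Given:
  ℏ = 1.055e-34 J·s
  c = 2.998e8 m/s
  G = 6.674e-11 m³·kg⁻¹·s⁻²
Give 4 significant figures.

One Planck volume: V_P = (ℏG/c³)^(3/2) = 4.224e-105 m³.
853 × 4.224e-105 m³ = 3.603e-102 m³

3.603e-102 m³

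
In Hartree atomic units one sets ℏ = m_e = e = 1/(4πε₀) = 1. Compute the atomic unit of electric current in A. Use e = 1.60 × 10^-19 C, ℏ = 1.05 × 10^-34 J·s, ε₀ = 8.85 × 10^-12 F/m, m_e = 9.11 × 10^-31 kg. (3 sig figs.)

I_au = e E_h/ℏ = m_e e⁵/((4πε₀)²ℏ³)
E_h = 4.38 × 10^-18 J
e·E_h/ℏ = 6.67 × 10^-3 A

6.67 × 10^-3 A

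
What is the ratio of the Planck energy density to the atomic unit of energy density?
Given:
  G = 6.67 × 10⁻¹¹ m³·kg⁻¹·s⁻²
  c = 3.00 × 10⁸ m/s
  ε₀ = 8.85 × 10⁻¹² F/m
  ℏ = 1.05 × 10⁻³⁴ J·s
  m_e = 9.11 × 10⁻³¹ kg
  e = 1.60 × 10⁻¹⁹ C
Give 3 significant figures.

1.55 × 10¹⁰⁰

Planck energy density: u_P = c⁷/(ℏG²) = 4.68 × 10¹¹³ J/m³
atomic unit of energy density: u_au = E_h/a₀³ = m_e⁴e¹⁰/((4πε₀)⁵ℏ⁸) = 3.01 × 10¹³ J/m³
ratio = 4.68 × 10¹¹³ / 3.01 × 10¹³ = 1.55 × 10¹⁰⁰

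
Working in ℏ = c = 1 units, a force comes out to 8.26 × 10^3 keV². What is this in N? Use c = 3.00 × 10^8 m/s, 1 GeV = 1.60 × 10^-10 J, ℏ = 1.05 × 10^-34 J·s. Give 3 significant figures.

Force is [E]/[L] = [E]²/(ℏc); restore (ℏc)⁻¹.
1 GeV² → 1/(ℏc) × (1 GeV in J)² = 8.13 × 10^5 N.
Convert the energy scale: 8.26 × 10^3 keV² = 8.26 × 10^-9 GeV².
Result: 8.26 × 10^-9 × 8.13 × 10^5 = 6.71 × 10^-3 N.

6.71 × 10^-3 N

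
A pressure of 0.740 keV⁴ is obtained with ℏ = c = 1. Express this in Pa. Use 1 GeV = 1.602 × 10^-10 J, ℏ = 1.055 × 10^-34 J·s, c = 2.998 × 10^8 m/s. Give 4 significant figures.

Pressure is [E]/[L]³ = [E]⁴/(ℏc)³.
1 GeV⁴ → 1/(ℏc)³ × (1 GeV in J)⁴ = 2.082 × 10^37 Pa.
Convert the energy scale: 0.740 keV⁴ = 7.40 × 10^-25 GeV⁴.
Result: 7.40 × 10^-25 × 2.082 × 10^37 = 1.540 × 10^13 Pa.

1.540 × 10^13 Pa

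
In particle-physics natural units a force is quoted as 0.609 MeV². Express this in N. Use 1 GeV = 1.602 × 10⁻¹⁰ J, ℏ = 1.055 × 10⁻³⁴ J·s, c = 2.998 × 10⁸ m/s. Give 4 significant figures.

0.4941 N

Force is [E]/[L] = [E]²/(ℏc); restore (ℏc)⁻¹.
1 GeV² → 1/(ℏc) × (1 GeV in J)² = 8.114 × 10⁵ N.
Convert the energy scale: 0.609 MeV² = 6.09 × 10⁻⁷ GeV².
Result: 6.09 × 10⁻⁷ × 8.114 × 10⁵ = 0.4941 N.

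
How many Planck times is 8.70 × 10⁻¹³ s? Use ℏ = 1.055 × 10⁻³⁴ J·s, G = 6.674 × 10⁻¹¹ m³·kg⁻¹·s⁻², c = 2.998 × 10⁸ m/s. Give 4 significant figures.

1.614 × 10³¹

Planck time: t_P = √(ℏG/c⁵) = 5.392 × 10⁻⁴⁴ s.
8.70 × 10⁻¹³ / 5.392 × 10⁻⁴⁴ = 1.614 × 10³¹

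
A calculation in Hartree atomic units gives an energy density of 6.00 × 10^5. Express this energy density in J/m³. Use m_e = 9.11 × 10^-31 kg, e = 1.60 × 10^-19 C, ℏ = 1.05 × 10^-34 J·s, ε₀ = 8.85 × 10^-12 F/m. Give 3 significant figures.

One atomic unit of energy density: u_au = E_h/a₀³ = m_e⁴e¹⁰/((4πε₀)⁵ℏ⁸) = 3.01 × 10^13 J/m³.
6.00 × 10^5 × 3.01 × 10^13 J/m³ = 1.81 × 10^19 J/m³

1.81 × 10^19 J/m³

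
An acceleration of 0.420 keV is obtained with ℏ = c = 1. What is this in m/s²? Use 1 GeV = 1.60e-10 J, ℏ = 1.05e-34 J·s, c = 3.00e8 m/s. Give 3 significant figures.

Acceleration is [L]/[T]² = c·[E]/ℏ.
1 GeV → c/ℏ × (1 GeV in J) = 4.57e32 m/s².
Convert the energy scale: 0.420 keV = 4.20e-7 GeV.
Result: 4.20e-7 × 4.57e32 = 1.92e26 m/s².

1.92e26 m/s²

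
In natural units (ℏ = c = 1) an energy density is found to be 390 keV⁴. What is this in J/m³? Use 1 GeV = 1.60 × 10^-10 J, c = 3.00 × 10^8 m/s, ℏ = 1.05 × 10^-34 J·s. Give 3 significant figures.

[E]/[L]³ = [E]⁴/(ℏc)³; restore (ℏc)⁻³.
1 GeV⁴ → 1/(ℏc)³ × (1 GeV in J)⁴ = 2.10 × 10^37 J/m³.
Convert the energy scale: 390 keV⁴ = 3.90 × 10^-22 GeV⁴.
Result: 3.90 × 10^-22 × 2.10 × 10^37 = 8.18 × 10^15 J/m³.

8.18 × 10^15 J/m³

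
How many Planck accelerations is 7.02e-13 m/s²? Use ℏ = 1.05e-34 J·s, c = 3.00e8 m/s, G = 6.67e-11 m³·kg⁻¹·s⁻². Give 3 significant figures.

1.26e-64

Planck acceleration: a_P = √(c⁷/(ℏG)) = 5.59e51 m/s².
7.02e-13 / 5.59e51 = 1.26e-64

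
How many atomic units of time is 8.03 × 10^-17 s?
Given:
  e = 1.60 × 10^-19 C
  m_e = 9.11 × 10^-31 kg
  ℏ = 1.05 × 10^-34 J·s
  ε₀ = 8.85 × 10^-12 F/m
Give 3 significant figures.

atomic unit of time: τ_au = (4πε₀)²ℏ³/(m_e e⁴) = 2.40 × 10^-17 s.
8.03 × 10^-17 / 2.40 × 10^-17 = 3.35

3.35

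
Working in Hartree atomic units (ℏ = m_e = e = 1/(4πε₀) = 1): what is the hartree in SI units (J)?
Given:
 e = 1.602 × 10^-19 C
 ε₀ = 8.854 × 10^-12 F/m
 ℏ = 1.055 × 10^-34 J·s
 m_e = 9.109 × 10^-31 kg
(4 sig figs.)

4.354 × 10^-18 J

From ℏ = m_e = e = 1/(4πε₀) = 1 the energy scale is E_h = m_e e⁴/(4πε₀ℏ)².
  = 6.000 × 10^-106 / 1.378 × 10^-88
  = 4.354 × 10^-18 J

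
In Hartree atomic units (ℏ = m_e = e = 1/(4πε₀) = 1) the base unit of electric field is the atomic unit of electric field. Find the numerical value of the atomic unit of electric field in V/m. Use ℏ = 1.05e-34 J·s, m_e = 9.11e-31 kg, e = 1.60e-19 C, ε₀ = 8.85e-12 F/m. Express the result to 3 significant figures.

5.20e11 V/m

E_au = E_h/(e a₀) = m_e²e⁵/((4πε₀)³ℏ⁴)
E_h = 4.38e-18 J
a₀ = 5.26e-11 m
E_h/(e·a₀) = 5.20e11 V/m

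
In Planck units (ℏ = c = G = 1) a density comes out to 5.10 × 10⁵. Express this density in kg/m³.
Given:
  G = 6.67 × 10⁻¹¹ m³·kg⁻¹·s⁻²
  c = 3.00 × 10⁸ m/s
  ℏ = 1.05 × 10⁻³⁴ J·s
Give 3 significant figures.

2.65 × 10¹⁰² kg/m³

One Planck density: ρ_P = c⁵/(ℏG²) = 5.20 × 10⁹⁶ kg/m³.
5.10 × 10⁵ × 5.20 × 10⁹⁶ kg/m³ = 2.65 × 10¹⁰² kg/m³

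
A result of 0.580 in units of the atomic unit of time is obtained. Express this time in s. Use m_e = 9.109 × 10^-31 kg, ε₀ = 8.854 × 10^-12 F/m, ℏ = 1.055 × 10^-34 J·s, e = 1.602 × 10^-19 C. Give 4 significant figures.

One atomic unit of time: τ_au = (4πε₀)²ℏ³/(m_e e⁴) = 2.423 × 10^-17 s.
0.580 × 2.423 × 10^-17 s = 1.405 × 10^-17 s

1.405 × 10^-17 s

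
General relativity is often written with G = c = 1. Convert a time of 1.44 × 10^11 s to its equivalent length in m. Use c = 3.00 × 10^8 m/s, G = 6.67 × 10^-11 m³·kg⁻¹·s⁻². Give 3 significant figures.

Time → length via c.
1.44 × 10^11 s × (c) = 4.32 × 10^19 m

4.32 × 10^19 m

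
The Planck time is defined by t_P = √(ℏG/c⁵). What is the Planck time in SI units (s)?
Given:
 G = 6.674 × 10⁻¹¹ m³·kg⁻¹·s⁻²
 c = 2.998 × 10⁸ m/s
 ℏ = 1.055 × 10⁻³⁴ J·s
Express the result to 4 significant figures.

t_P = √(ℏG/c⁵)
  = √(2.907 × 10⁻⁸⁷)
  = 5.392 × 10⁻⁴⁴ s

5.392 × 10⁻⁴⁴ s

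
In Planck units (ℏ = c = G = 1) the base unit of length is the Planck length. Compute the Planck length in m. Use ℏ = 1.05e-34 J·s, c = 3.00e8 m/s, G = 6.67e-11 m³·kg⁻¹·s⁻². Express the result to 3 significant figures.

1.61e-35 m

ℓ_P = √(ℏG/c³)
  = √(2.59e-70)
  = 1.61e-35 m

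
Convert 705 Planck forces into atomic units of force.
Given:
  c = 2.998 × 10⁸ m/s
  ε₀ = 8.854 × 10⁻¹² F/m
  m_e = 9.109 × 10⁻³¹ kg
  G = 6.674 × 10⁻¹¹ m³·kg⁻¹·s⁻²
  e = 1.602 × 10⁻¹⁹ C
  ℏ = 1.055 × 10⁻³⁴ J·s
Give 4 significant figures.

Planck force: F_P = c⁴/G = 1.210 × 10⁴⁴ N
atomic unit of force: F_au = E_h/a₀ = m_e²e⁶/((4πε₀)³ℏ⁴) = 8.220 × 10⁻⁸ N
705 × 1.210 × 10⁴⁴ / 8.220 × 10⁻⁸ = 1.038 × 10⁵⁴

1.038 × 10⁵⁴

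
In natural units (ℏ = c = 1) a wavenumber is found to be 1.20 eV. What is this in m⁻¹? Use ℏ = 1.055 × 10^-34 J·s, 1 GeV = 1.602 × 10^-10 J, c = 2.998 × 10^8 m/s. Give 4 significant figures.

Inverse length is [E]/(ℏc).
1 GeV → 1/(ℏc) × (1 GeV in J) = 5.065 × 10^15 m⁻¹.
Convert the energy scale: 1.20 eV = 1.20 × 10^-9 GeV.
Result: 1.20 × 10^-9 × 5.065 × 10^15 = 6.078 × 10^6 m⁻¹.

6.078 × 10^6 m⁻¹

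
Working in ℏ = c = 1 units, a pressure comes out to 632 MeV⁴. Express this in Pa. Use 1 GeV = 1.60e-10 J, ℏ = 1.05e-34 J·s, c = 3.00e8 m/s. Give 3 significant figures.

Pressure is [E]/[L]³ = [E]⁴/(ℏc)³.
1 GeV⁴ → 1/(ℏc)³ × (1 GeV in J)⁴ = 2.10e37 Pa.
Convert the energy scale: 632 MeV⁴ = 6.32e-10 GeV⁴.
Result: 6.32e-10 × 2.10e37 = 1.33e28 Pa.

1.33e28 Pa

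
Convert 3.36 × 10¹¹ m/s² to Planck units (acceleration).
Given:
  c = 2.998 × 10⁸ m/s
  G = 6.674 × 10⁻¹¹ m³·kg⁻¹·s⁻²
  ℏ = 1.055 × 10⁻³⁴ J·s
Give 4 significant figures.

Planck acceleration: a_P = √(c⁷/(ℏG)) = 5.560 × 10⁵¹ m/s².
3.36 × 10¹¹ / 5.560 × 10⁵¹ = 6.043 × 10⁻⁴¹

6.043 × 10⁻⁴¹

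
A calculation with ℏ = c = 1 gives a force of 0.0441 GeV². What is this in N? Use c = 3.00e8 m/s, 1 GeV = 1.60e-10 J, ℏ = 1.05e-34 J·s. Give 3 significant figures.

3.58e4 N

Force is [E]/[L] = [E]²/(ℏc); restore (ℏc)⁻¹.
1 GeV² → 1/(ℏc) × (1 GeV in J)² = 8.13e5 N.
Result: 0.0441 × 8.13e5 = 3.58e4 N.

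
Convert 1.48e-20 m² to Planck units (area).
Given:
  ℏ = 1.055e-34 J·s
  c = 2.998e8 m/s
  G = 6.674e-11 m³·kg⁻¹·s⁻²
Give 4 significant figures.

Planck area: A_P = ℏG/c³ = 2.613e-70 m².
1.48e-20 / 2.613e-70 = 5.664e49

5.664e49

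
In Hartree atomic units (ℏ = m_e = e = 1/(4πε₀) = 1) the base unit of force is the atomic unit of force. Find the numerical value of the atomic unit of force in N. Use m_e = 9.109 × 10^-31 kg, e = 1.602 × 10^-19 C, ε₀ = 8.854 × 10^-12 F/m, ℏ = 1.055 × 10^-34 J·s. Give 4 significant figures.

8.220 × 10^-8 N

F_au = E_h/a₀ = m_e²e⁶/((4πε₀)³ℏ⁴)
E_h = 4.354 × 10^-18 J
a₀ = 5.297 × 10^-11 m
E_h/a₀ = 8.220 × 10^-8 N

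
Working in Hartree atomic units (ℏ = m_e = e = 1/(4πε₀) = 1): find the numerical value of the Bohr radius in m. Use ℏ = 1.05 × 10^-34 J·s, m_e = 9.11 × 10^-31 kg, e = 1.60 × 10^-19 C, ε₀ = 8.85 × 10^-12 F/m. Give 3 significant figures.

The unique combination of the constants set to 1 with dimensions of length is a₀ = 4πε₀ℏ²/(m_e e²).
  = 1.23 × 10^-78 / 2.33 × 10^-68
  = 5.26 × 10^-11 m

5.26 × 10^-11 m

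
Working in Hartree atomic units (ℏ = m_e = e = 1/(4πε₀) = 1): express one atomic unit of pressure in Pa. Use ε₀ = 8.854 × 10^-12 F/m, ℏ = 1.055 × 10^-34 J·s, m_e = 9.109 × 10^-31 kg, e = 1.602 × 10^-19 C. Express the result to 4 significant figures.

2.929 × 10^13 Pa

The unique combination of the constants set to 1 with dimensions of pressure is P_au = E_h/a₀³ = m_e⁴e¹⁰/((4πε₀)⁵ℏ⁸).
E_h = 4.354 × 10^-18 J
a₀ = 5.297 × 10^-11 m
E_h/a₀³ = 2.929 × 10^13 Pa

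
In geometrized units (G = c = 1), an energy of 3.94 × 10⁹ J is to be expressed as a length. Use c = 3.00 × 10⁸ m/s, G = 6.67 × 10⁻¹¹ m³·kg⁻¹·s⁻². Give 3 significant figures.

Energy → length via G/c⁴.
3.94 × 10⁹ J × (G/c⁴) = 3.24 × 10⁻³⁵ m

3.24 × 10⁻³⁵ m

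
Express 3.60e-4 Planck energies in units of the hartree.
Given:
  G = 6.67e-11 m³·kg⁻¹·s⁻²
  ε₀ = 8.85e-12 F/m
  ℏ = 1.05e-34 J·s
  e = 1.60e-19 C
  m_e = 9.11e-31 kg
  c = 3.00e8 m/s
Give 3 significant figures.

Planck energy: E_P = √(ℏc⁵/G) = 1.96e9 J
hartree: E_h = m_e e⁴/(4πε₀ℏ)² = 4.38e-18 J
3.60e-4 × 1.96e9 / 4.38e-18 = 1.61e23

1.61e23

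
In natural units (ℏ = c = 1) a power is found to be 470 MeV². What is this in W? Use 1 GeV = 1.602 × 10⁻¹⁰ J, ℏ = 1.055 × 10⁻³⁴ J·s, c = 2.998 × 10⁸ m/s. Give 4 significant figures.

1.143 × 10¹¹ W

Power is [E]/[T] = [E]²/ℏ.
1 GeV² → 1/ℏ × (1 GeV in J)² = 2.433 × 10¹⁴ W.
Convert the energy scale: 470 MeV² = 4.70 × 10⁻⁴ GeV².
Result: 4.70 × 10⁻⁴ × 2.433 × 10¹⁴ = 1.143 × 10¹¹ W.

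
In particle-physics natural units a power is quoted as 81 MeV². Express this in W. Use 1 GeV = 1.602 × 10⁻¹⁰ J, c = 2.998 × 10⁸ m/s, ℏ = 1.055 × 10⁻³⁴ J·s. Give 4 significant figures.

Power is [E]/[T] = [E]²/ℏ.
1 GeV² → 1/ℏ × (1 GeV in J)² = 2.433 × 10¹⁴ W.
Convert the energy scale: 81 MeV² = 8.10 × 10⁻⁵ GeV².
Result: 8.10 × 10⁻⁵ × 2.433 × 10¹⁴ = 1.970 × 10¹⁰ W.

1.970 × 10¹⁰ W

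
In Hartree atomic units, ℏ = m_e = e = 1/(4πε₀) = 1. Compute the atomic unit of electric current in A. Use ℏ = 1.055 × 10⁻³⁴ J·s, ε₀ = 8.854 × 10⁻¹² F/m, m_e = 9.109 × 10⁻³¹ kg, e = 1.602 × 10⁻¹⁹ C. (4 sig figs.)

6.612 × 10⁻³ A

The unique combination of the constants set to 1 with dimensions of current is I_au = e E_h/ℏ = m_e e⁵/((4πε₀)²ℏ³).
E_h = 4.354 × 10⁻¹⁸ J
e·E_h/ℏ = 6.612 × 10⁻³ A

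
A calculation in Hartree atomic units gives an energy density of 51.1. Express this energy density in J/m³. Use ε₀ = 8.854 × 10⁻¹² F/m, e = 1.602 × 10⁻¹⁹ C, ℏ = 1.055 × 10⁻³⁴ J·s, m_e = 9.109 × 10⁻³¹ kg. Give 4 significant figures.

1.497 × 10¹⁵ J/m³

One atomic unit of energy density: u_au = E_h/a₀³ = m_e⁴e¹⁰/((4πε₀)⁵ℏ⁸) = 2.929 × 10¹³ J/m³.
51.1 × 2.929 × 10¹³ J/m³ = 1.497 × 10¹⁵ J/m³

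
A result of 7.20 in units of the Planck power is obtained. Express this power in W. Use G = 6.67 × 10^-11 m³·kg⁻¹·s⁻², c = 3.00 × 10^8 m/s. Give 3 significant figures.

One Planck power: P_P = c⁵/G = 3.64 × 10^52 W.
7.20 × 3.64 × 10^52 W = 2.62 × 10^53 W

2.62 × 10^53 W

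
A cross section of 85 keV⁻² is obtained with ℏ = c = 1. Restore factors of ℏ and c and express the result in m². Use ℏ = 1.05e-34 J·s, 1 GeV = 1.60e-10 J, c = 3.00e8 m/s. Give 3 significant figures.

Area is [L]² = [E]⁻²·(ℏc)²; restore (ℏc)².
1 GeV⁻² → (ℏc)² × (1 GeV in J)⁻² = 3.88e-32 m².
Convert the energy scale: 85 keV⁻² = 8.50e13 GeV⁻².
Result: 8.50e13 × 3.88e-32 = 3.29e-18 m².

3.29e-18 m²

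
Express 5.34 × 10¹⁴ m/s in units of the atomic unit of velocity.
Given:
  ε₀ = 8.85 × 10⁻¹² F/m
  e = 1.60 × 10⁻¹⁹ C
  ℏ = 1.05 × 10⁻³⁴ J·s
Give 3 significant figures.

2.44 × 10⁸

atomic unit of velocity: v_au = e²/(4πε₀ℏ) = 2.19 × 10⁶ m/s.
5.34 × 10¹⁴ / 2.19 × 10⁶ = 2.44 × 10⁸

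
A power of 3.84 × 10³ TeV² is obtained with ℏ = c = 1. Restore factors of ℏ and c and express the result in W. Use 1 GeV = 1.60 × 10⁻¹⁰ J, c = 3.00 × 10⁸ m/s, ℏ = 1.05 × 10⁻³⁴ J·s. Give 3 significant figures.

Power is [E]/[T] = [E]²/ℏ.
1 GeV² → 1/ℏ × (1 GeV in J)² = 2.44 × 10¹⁴ W.
Convert the energy scale: 3.84 × 10³ TeV² = 3.84 × 10⁹ GeV².
Result: 3.84 × 10⁹ × 2.44 × 10¹⁴ = 9.36 × 10²³ W.

9.36 × 10²³ W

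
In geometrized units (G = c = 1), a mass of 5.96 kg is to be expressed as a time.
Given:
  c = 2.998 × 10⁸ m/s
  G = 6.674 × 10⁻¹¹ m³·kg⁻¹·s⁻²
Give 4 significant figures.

Mass → time via G/c³.
5.96 kg × (G/c³) = 1.476 × 10⁻³⁵ s

1.476 × 10⁻³⁵ s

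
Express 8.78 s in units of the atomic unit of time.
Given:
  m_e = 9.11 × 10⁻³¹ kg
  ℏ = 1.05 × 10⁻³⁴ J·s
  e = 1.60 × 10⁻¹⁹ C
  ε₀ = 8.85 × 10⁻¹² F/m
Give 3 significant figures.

atomic unit of time: τ_au = (4πε₀)²ℏ³/(m_e e⁴) = 2.40 × 10⁻¹⁷ s.
8.78 / 2.40 × 10⁻¹⁷ = 3.66 × 10¹⁷

3.66 × 10¹⁷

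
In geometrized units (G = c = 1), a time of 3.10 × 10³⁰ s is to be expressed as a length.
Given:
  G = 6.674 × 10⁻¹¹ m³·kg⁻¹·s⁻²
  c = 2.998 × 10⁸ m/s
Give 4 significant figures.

9.294 × 10³⁸ m

Time → length via c.
3.10 × 10³⁰ s × (c) = 9.294 × 10³⁸ m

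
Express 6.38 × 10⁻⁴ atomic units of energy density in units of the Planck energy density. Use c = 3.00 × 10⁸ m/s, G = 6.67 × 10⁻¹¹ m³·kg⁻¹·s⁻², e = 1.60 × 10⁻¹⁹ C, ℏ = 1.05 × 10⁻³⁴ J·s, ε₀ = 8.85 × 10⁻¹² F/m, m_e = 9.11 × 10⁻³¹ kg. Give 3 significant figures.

4.11 × 10⁻¹⁰⁴

atomic unit of energy density: u_au = E_h/a₀³ = m_e⁴e¹⁰/((4πε₀)⁵ℏ⁸) = 3.01 × 10¹³ J/m³
Planck energy density: u_P = c⁷/(ℏG²) = 4.68 × 10¹¹³ J/m³
6.38 × 10⁻⁴ × 3.01 × 10¹³ / 4.68 × 10¹¹³ = 4.11 × 10⁻¹⁰⁴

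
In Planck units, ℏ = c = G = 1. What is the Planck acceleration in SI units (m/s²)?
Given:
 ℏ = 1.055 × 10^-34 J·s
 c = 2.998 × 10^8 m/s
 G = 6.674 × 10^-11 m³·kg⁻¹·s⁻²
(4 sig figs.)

Dimensional analysis gives a_P = √(c⁷/(ℏG)).
  = √(3.092 × 10^103)
  = 5.560 × 10^51 m/s²

5.560 × 10^51 m/s²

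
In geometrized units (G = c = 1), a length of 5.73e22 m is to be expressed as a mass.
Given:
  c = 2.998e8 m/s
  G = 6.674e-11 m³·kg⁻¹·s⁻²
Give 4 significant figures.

7.717e49 kg

Length → mass via c²/G.
5.73e22 m × (c²/G) = 7.717e49 kg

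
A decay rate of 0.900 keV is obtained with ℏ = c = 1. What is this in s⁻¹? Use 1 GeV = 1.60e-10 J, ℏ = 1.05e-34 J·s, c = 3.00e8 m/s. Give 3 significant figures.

1.37e18 s⁻¹

A rate is [E]/ℏ; divide by ℏ.
1 GeV → 1/ℏ × (1 GeV in J) = 1.52e24 s⁻¹.
Convert the energy scale: 0.900 keV = 9.00e-7 GeV.
Result: 9.00e-7 × 1.52e24 = 1.37e18 s⁻¹.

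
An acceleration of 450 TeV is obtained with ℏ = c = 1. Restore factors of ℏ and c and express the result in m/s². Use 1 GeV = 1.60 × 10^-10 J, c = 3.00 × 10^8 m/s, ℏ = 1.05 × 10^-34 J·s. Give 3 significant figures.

2.06 × 10^38 m/s²

Acceleration is [L]/[T]² = c·[E]/ℏ.
1 GeV → c/ℏ × (1 GeV in J) = 4.57 × 10^32 m/s².
Convert the energy scale: 450 TeV = 4.50 × 10^5 GeV.
Result: 4.50 × 10^5 × 4.57 × 10^32 = 2.06 × 10^38 m/s².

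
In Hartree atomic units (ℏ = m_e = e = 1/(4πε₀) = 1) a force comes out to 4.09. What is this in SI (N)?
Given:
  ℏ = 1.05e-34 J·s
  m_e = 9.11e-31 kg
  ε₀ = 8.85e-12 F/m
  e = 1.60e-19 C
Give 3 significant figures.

3.41e-7 N

One atomic unit of force: F_au = E_h/a₀ = m_e²e⁶/((4πε₀)³ℏ⁴) = 8.33e-8 N.
4.09 × 8.33e-8 N = 3.41e-7 N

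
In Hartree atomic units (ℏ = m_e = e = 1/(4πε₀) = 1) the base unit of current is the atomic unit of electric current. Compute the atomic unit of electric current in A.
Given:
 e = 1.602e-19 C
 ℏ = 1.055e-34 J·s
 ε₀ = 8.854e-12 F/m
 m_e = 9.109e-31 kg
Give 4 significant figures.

6.612e-3 A

I_au = e E_h/ℏ = m_e e⁵/((4πε₀)²ℏ³)
E_h = 4.354e-18 J
e·E_h/ℏ = 6.612e-3 A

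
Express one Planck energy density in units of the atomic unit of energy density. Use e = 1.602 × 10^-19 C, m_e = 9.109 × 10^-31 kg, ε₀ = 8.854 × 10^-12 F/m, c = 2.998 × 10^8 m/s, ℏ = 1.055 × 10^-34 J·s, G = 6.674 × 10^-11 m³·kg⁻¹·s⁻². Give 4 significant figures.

Planck energy density: u_P = c⁷/(ℏG²) = 4.632 × 10^113 J/m³
atomic unit of energy density: u_au = E_h/a₀³ = m_e⁴e¹⁰/((4πε₀)⁵ℏ⁸) = 2.929 × 10^13 J/m³
ratio = 4.632 × 10^113 / 2.929 × 10^13 = 1.581 × 10^100

1.581 × 10^100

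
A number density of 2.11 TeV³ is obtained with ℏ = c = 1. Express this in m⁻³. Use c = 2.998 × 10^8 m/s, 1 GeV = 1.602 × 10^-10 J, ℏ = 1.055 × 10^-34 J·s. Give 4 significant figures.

Number density is [L]⁻³ = [E]³/(ℏc)³.
1 GeV³ → 1/(ℏc)³ × (1 GeV in J)³ = 1.299 × 10^47 m⁻³.
Convert the energy scale: 2.11 TeV³ = 2.11 × 10^9 GeV³.
Result: 2.11 × 10^9 × 1.299 × 10^47 = 2.742 × 10^56 m⁻³.

2.742 × 10^56 m⁻³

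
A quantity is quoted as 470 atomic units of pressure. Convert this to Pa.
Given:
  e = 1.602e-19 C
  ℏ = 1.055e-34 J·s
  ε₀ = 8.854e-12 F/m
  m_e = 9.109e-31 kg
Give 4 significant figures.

One atomic unit of pressure: P_au = E_h/a₀³ = m_e⁴e¹⁰/((4πε₀)⁵ℏ⁸) = 2.929e13 Pa.
470 × 2.929e13 Pa = 1.377e16 Pa

1.377e16 Pa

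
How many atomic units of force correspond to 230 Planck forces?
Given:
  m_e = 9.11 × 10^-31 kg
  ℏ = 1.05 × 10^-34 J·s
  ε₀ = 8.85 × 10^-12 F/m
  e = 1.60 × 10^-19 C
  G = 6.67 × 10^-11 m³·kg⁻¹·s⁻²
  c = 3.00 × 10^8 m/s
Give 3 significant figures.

Planck force: F_P = c⁴/G = 1.21 × 10^44 N
atomic unit of force: F_au = E_h/a₀ = m_e²e⁶/((4πε₀)³ℏ⁴) = 8.33 × 10^-8 N
230 × 1.21 × 10^44 / 8.33 × 10^-8 = 3.35 × 10^53

3.35 × 10^53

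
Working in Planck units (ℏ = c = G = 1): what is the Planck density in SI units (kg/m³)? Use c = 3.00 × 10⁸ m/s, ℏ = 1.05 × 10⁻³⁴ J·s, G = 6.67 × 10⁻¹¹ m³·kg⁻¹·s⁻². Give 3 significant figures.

5.20 × 10⁹⁶ kg/m³

From ℏ = c = G = 1 the density scale is ρ_P = c⁵/(ℏG²).
  = 2.43 × 10⁴² / 4.67 × 10⁻⁵⁵
  = 5.20 × 10⁹⁶ kg/m³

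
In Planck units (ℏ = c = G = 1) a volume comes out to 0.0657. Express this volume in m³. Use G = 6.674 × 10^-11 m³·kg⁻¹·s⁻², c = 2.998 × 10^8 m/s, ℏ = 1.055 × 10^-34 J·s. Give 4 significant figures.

One Planck volume: V_P = (ℏG/c³)^(3/2) = 4.224 × 10^-105 m³.
0.0657 × 4.224 × 10^-105 m³ = 2.775 × 10^-106 m³

2.775 × 10^-106 m³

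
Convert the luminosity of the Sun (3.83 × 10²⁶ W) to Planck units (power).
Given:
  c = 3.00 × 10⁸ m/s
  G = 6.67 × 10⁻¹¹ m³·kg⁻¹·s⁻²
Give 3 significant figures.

Planck power: P_P = c⁵/G = 3.64 × 10⁵² W.
3.83 × 10²⁶ / 3.64 × 10⁵² = 1.05 × 10⁻²⁶

1.05 × 10⁻²⁶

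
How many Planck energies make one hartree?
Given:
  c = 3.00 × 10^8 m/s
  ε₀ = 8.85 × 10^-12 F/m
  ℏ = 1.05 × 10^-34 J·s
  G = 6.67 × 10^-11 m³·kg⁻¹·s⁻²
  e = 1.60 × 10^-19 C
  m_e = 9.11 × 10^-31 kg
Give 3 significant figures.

hartree: E_h = m_e e⁴/(4πε₀ℏ)² = 4.38 × 10^-18 J
Planck energy: E_P = √(ℏc⁵/G) = 1.96 × 10^9 J
ratio = 4.38 × 10^-18 / 1.96 × 10^9 = 2.24 × 10^-27

2.24 × 10^-27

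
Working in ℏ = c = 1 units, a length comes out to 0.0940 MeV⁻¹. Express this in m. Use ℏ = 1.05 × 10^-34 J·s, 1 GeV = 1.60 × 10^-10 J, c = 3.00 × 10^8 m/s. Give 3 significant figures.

A length is [E]⁻¹ in ℏ=c=1; restore one factor of ℏc.
1 GeV⁻¹ → ℏc × (1 GeV in J)⁻¹ = 1.97 × 10^-16 m.
Convert the energy scale: 0.0940 MeV⁻¹ = 94 GeV⁻¹.
Result: 94 × 1.97 × 10^-16 = 1.85 × 10^-14 m.

1.85 × 10^-14 m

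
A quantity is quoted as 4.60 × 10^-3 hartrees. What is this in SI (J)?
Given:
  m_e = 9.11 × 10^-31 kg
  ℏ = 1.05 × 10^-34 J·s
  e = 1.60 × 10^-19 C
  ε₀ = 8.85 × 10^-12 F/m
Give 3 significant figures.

2.01 × 10^-20 J

One hartree: E_h = m_e e⁴/(4πε₀ℏ)² = 4.38 × 10^-18 J.
4.60 × 10^-3 × 4.38 × 10^-18 J = 2.01 × 10^-20 J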